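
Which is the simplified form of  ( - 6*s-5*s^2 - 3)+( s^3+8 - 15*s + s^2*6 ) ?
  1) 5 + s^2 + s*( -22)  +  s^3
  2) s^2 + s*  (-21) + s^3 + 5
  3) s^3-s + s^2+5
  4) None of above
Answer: 2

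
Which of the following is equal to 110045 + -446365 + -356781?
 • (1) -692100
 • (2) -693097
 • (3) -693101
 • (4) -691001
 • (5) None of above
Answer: 3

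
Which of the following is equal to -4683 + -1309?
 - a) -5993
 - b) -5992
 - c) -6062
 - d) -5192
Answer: b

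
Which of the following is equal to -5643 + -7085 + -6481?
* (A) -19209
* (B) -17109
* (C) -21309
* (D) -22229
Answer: A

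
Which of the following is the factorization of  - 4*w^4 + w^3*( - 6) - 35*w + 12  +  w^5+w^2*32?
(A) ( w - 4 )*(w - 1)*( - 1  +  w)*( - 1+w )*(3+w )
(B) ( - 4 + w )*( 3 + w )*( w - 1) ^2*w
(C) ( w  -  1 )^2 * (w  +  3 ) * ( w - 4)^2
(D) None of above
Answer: A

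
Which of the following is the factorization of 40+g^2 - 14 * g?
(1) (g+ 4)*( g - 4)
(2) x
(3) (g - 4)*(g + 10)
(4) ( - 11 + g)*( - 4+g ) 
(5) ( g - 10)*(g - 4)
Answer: 5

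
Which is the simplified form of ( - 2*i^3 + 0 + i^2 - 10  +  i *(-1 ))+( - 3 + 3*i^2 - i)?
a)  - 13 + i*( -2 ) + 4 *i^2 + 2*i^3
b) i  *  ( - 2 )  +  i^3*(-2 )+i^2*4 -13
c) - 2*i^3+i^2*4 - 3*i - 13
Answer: b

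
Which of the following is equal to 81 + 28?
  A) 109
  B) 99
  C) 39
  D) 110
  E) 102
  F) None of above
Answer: A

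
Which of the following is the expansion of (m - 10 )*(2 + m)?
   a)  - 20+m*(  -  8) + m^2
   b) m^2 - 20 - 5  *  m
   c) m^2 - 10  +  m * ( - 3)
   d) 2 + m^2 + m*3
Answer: a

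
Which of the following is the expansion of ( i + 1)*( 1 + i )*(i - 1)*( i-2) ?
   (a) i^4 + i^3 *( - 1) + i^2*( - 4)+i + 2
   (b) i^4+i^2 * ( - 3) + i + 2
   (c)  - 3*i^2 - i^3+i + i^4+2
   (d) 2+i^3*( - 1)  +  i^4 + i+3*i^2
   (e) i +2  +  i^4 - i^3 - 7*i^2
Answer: c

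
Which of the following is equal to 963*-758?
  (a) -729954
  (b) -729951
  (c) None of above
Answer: a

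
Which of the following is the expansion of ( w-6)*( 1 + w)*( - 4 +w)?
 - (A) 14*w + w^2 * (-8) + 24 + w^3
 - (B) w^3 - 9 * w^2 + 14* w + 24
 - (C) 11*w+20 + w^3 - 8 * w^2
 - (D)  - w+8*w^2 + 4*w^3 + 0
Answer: B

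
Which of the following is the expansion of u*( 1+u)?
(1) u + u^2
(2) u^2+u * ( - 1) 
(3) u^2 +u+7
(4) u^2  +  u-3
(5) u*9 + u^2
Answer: 1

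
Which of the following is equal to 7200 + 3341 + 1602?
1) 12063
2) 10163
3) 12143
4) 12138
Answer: 3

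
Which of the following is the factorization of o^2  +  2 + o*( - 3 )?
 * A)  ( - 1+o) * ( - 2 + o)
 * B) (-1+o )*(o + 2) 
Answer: A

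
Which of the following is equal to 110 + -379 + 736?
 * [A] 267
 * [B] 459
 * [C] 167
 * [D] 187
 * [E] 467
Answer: E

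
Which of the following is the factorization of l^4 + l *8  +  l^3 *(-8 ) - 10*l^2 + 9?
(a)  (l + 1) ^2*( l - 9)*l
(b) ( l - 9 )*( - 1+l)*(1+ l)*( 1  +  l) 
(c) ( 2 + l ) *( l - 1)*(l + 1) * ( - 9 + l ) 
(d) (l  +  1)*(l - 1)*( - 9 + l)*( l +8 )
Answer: b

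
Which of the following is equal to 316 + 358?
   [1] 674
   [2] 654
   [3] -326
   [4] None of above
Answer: 1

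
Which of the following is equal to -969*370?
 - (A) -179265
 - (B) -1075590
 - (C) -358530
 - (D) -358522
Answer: C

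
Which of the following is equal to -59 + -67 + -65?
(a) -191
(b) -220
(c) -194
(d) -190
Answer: a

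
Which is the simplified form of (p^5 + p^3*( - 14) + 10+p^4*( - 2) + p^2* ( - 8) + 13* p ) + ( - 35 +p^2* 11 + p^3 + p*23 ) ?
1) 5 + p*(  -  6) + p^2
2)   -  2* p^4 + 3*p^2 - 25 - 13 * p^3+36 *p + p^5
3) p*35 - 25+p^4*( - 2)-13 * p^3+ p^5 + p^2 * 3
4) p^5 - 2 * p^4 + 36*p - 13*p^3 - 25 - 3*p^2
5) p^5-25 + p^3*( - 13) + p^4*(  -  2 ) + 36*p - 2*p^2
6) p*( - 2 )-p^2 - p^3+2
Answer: 2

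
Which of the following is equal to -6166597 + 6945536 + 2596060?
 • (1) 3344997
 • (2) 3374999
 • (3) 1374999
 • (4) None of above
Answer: 2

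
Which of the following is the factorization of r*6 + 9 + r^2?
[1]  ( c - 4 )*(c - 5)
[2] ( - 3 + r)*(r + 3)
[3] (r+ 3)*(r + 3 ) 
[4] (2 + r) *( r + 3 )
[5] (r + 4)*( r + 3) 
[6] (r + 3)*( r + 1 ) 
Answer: 3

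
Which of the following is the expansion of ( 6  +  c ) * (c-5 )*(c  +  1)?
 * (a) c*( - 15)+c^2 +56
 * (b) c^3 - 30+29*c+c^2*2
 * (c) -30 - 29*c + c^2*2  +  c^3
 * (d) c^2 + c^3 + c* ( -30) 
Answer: c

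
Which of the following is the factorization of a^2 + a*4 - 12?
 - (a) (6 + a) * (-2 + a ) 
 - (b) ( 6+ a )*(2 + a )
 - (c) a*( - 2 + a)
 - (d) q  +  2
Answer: a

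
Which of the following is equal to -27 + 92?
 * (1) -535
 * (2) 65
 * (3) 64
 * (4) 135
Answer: 2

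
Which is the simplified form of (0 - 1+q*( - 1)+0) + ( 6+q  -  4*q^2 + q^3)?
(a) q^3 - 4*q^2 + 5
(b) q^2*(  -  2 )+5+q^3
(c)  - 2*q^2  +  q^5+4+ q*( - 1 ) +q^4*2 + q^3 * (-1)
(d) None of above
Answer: a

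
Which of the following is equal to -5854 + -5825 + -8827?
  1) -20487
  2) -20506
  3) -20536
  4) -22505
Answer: 2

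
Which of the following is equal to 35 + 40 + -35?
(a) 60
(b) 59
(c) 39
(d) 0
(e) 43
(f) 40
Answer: f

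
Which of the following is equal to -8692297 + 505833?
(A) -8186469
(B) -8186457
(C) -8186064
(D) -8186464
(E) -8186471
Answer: D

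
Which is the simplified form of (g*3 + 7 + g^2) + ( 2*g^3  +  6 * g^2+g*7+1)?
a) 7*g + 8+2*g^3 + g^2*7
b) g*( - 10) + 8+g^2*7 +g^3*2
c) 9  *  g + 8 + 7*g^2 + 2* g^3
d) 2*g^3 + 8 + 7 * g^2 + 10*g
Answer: d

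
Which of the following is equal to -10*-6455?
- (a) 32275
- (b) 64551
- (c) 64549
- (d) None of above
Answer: d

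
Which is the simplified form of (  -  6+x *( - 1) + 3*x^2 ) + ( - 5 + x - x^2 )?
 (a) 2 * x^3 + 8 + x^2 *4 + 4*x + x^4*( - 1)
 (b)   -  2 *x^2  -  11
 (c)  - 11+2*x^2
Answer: c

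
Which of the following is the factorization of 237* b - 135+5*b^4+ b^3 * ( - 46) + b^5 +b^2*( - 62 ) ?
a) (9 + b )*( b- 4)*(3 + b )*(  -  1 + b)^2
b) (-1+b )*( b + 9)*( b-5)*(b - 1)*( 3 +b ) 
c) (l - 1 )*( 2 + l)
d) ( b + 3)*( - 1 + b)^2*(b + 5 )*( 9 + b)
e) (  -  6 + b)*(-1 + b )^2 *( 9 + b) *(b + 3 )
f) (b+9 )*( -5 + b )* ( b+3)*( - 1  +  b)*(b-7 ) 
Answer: b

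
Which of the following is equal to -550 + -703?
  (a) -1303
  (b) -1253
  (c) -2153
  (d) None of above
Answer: b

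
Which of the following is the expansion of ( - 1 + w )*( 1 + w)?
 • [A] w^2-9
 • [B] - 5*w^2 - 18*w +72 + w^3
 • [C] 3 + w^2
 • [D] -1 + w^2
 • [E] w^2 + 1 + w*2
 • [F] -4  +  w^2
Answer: D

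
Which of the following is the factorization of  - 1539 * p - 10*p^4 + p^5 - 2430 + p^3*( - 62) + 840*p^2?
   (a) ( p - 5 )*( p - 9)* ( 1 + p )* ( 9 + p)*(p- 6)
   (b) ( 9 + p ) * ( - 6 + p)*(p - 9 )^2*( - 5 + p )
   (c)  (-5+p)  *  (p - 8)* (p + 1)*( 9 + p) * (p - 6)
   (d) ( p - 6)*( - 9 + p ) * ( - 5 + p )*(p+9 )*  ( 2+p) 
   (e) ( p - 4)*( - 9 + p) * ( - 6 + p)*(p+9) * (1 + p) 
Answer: a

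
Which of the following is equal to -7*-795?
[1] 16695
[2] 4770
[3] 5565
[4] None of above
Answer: 3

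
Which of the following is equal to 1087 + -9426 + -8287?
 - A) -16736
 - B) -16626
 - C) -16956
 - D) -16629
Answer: B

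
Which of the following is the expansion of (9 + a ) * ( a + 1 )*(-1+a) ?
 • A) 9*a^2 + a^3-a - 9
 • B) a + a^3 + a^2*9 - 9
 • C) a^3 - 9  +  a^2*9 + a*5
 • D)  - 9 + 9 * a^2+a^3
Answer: A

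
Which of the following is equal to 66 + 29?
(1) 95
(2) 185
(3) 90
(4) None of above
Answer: 1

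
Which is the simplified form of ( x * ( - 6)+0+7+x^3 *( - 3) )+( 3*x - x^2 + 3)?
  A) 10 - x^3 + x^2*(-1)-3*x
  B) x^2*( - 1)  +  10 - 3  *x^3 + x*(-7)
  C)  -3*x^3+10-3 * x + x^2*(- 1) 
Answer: C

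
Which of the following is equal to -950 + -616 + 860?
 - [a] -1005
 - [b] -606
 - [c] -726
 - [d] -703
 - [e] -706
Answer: e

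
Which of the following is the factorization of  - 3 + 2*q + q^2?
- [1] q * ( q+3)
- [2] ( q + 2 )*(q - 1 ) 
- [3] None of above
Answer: 3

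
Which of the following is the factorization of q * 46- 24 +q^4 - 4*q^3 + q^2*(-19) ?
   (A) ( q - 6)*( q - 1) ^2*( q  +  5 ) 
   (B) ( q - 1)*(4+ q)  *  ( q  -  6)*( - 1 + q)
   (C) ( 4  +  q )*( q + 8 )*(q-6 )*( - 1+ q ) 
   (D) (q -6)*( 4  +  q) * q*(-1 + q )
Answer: B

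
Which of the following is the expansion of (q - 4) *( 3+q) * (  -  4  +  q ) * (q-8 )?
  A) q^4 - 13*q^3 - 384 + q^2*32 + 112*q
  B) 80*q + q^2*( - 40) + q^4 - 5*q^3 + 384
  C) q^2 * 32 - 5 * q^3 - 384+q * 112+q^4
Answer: A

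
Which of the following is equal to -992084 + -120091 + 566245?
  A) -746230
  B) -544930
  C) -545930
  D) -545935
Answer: C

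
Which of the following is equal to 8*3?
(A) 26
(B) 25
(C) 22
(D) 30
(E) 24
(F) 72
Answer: E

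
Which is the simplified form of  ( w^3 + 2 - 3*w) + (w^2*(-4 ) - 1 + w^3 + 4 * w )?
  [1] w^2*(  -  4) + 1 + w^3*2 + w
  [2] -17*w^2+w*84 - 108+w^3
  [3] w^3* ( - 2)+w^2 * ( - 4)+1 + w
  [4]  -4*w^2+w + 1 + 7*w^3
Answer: 1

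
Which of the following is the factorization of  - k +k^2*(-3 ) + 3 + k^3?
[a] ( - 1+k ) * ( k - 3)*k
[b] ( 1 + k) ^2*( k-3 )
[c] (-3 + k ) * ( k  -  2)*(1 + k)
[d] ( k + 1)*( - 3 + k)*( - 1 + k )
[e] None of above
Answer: d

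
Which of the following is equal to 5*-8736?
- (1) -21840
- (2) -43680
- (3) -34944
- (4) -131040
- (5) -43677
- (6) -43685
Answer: 2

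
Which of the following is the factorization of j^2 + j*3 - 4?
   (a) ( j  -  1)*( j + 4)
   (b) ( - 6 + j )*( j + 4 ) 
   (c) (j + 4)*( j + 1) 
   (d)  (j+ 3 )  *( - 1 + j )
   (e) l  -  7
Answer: a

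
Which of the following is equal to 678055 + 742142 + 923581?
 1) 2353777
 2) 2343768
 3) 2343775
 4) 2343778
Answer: 4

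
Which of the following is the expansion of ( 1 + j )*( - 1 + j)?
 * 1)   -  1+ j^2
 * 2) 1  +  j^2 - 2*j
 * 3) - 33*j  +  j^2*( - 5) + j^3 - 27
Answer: 1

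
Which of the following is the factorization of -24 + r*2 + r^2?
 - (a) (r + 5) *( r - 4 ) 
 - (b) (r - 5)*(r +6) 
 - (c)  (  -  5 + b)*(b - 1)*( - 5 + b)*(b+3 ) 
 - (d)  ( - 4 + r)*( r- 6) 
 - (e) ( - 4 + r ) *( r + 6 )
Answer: e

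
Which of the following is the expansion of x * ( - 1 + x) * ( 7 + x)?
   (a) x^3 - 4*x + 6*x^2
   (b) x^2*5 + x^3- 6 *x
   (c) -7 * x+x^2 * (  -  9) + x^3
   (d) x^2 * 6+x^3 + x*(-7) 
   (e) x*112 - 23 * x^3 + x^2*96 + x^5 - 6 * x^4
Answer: d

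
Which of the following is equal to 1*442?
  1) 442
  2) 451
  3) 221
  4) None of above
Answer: 1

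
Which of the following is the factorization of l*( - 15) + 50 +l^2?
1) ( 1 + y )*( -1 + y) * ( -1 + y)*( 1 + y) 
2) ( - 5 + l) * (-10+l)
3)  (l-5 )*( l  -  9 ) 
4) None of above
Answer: 2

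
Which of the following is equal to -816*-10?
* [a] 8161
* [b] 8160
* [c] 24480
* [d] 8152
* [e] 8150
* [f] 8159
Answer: b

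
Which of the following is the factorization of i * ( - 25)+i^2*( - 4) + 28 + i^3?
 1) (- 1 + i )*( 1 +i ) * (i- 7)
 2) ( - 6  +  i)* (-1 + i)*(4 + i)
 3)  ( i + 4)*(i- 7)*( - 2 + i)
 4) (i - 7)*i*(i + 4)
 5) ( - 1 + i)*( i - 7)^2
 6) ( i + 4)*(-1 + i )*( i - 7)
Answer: 6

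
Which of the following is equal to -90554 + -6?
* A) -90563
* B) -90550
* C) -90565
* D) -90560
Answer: D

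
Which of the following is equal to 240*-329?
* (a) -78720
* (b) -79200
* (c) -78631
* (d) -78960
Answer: d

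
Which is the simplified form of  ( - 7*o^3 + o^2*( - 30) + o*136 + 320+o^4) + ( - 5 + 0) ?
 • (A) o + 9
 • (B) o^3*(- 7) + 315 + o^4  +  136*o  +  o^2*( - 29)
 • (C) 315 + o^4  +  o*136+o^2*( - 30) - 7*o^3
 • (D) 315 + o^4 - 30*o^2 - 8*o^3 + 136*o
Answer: C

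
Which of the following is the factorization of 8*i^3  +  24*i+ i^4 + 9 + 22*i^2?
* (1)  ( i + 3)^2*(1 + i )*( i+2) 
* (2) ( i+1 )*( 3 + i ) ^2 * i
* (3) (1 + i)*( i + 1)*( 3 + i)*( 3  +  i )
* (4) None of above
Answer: 3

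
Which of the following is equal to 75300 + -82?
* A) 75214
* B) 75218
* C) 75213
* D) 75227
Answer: B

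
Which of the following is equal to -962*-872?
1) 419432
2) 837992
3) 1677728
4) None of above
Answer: 4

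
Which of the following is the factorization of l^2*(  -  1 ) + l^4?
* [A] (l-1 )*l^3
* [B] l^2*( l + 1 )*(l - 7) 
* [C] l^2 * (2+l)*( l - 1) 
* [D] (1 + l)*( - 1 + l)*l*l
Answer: D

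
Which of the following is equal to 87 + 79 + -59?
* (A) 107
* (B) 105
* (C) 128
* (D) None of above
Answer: A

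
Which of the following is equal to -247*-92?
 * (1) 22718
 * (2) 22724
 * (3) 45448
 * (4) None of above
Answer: 2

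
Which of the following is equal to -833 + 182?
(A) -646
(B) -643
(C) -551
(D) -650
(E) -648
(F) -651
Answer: F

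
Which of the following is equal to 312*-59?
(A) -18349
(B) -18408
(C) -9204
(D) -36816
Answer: B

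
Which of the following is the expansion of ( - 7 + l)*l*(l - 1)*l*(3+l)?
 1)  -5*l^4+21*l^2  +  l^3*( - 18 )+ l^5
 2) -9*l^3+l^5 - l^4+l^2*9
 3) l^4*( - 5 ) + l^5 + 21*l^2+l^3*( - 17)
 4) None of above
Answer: 3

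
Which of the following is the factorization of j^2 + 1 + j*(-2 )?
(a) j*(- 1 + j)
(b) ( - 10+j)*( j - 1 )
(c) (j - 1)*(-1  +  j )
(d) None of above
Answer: c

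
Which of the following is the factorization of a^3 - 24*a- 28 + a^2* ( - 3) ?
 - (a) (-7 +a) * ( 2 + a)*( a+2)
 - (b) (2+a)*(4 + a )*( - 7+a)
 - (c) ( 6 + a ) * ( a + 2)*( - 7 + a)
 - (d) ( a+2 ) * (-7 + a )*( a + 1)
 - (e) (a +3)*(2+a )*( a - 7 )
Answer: a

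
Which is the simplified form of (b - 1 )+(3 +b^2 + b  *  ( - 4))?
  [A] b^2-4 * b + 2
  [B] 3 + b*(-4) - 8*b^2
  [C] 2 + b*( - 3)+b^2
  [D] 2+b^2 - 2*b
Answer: C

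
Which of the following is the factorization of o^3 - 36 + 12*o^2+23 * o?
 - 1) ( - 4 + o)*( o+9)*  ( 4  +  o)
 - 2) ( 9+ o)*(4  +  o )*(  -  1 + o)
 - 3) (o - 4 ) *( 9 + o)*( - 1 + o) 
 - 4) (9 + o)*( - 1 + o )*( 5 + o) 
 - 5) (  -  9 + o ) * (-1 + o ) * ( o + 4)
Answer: 2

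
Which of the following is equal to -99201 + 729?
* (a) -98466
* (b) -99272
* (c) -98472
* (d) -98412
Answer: c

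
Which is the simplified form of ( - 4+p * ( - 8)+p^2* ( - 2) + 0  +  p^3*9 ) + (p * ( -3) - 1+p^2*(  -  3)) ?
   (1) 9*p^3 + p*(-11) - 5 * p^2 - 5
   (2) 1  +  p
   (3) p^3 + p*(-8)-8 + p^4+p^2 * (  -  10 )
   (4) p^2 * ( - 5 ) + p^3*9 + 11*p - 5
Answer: 1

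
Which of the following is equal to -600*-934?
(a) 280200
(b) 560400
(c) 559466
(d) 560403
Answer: b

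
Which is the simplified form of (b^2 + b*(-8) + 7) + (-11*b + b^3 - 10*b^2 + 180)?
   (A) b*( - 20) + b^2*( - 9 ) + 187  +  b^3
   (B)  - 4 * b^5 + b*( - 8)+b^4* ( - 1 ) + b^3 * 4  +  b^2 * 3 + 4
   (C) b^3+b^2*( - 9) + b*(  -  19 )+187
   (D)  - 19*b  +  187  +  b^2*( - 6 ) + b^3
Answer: C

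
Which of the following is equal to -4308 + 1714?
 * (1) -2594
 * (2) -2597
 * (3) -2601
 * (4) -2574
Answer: 1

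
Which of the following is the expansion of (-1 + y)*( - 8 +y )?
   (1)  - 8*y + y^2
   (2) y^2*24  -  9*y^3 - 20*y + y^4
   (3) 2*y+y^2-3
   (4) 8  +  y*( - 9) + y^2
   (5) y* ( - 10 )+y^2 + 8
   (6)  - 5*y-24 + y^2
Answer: 4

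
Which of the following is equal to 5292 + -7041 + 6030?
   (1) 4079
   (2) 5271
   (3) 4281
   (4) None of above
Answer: 3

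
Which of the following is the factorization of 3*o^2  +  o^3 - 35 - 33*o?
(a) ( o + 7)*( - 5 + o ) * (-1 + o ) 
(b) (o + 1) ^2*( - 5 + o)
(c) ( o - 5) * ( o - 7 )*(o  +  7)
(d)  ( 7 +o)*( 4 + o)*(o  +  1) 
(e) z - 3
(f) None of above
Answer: f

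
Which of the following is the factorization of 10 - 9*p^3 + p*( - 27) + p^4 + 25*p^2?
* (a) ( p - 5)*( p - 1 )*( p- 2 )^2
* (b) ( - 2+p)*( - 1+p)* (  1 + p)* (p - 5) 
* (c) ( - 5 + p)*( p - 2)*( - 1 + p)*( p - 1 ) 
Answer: c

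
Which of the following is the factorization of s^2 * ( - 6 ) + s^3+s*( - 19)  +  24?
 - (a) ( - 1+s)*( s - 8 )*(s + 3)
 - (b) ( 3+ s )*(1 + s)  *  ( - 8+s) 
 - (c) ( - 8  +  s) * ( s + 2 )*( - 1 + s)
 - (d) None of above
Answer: a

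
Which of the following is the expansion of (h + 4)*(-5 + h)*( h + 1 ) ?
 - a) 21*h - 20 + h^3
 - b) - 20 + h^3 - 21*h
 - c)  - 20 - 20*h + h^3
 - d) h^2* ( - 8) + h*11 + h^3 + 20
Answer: b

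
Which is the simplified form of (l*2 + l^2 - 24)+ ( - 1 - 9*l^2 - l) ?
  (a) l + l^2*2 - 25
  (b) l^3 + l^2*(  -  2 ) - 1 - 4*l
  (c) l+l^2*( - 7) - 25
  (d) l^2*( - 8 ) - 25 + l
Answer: d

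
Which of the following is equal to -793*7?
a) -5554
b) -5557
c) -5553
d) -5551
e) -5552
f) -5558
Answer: d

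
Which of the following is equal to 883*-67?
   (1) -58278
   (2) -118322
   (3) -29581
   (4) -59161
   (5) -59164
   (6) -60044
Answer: 4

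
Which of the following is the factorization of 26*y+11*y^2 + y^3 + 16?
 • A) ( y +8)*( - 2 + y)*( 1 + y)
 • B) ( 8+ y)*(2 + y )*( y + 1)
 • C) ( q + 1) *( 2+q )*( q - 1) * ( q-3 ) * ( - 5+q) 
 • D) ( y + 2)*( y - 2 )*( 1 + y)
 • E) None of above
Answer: B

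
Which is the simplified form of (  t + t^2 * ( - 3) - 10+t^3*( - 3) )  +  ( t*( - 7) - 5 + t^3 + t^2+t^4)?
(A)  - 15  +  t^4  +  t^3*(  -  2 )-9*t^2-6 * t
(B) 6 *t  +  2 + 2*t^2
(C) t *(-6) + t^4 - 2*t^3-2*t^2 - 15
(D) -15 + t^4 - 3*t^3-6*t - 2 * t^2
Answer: C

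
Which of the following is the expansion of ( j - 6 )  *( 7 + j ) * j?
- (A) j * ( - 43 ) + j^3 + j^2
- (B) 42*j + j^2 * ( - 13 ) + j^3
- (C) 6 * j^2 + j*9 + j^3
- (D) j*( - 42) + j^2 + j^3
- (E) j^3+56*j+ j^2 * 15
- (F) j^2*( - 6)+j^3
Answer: D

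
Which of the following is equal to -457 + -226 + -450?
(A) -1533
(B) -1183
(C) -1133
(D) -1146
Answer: C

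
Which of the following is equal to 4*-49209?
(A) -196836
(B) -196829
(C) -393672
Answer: A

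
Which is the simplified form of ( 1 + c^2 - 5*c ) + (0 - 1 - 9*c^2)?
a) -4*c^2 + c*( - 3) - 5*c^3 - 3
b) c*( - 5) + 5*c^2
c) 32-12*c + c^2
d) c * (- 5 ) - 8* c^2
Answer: d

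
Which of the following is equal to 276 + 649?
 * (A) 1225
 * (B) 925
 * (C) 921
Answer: B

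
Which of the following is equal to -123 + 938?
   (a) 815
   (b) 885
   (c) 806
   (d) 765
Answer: a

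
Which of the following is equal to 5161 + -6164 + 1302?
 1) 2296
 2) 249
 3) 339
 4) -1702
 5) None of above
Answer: 5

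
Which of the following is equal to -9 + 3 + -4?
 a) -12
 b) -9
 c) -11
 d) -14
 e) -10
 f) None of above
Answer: e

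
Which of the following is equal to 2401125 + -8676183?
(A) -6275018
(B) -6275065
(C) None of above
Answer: C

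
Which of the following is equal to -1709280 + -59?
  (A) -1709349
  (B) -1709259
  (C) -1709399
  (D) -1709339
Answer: D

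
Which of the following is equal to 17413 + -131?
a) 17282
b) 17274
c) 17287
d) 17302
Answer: a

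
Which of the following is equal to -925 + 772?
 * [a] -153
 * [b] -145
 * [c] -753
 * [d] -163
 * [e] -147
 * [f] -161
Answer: a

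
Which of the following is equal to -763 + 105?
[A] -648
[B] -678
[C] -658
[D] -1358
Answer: C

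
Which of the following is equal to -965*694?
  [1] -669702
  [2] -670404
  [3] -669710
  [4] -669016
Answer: 3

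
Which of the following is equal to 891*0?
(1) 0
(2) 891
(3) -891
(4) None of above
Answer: 1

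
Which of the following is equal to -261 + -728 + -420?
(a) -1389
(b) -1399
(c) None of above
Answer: c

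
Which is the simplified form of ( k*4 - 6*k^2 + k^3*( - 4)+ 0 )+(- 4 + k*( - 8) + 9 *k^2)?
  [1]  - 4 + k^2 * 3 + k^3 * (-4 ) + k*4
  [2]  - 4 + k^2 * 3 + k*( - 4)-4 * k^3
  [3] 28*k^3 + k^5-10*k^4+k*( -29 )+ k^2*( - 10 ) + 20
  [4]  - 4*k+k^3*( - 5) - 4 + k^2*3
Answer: 2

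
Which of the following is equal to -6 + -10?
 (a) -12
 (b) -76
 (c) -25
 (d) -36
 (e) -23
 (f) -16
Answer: f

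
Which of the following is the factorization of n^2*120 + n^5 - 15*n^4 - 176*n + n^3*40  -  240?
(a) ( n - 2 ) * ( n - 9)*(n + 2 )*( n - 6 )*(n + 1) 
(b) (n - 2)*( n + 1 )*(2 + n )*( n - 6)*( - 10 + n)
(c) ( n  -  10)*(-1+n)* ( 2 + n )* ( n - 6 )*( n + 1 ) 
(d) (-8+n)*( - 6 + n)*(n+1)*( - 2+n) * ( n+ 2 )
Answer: b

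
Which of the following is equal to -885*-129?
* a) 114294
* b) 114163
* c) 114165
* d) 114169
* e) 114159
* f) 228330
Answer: c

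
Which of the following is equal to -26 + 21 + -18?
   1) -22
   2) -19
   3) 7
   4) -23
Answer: 4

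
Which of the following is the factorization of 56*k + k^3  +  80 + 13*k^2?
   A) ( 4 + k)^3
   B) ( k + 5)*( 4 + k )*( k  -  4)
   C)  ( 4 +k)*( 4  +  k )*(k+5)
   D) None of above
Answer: C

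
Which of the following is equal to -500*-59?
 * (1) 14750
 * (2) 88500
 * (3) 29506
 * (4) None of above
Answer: 4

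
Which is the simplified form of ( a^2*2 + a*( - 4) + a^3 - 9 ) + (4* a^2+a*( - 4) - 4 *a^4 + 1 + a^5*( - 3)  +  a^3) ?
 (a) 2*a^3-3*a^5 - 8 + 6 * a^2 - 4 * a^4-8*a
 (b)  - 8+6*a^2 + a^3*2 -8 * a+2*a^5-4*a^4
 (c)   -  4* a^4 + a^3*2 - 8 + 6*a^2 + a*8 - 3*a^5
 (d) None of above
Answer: a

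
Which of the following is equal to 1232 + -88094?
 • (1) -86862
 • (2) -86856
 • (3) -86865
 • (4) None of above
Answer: 1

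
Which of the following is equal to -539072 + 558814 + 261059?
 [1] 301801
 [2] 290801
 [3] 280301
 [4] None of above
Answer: 4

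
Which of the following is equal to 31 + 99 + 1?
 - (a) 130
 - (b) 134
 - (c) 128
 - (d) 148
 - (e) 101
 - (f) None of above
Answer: f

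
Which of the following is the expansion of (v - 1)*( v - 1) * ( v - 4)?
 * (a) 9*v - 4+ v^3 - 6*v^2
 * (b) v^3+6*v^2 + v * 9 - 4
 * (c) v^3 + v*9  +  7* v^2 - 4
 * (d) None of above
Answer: a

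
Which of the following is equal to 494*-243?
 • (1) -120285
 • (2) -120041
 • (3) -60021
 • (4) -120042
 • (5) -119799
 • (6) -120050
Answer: 4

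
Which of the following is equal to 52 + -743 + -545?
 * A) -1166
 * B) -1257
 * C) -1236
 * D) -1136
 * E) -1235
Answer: C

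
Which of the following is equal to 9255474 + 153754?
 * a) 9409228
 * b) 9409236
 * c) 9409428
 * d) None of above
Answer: a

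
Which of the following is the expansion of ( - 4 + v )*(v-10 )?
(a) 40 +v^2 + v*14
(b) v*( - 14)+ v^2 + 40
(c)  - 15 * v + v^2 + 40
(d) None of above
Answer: b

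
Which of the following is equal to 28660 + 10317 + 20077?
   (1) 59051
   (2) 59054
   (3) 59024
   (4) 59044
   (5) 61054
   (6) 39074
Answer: 2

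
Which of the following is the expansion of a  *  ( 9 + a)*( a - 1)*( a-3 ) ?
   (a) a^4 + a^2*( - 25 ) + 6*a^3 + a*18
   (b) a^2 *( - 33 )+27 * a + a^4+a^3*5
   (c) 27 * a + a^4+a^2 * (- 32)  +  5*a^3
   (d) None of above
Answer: b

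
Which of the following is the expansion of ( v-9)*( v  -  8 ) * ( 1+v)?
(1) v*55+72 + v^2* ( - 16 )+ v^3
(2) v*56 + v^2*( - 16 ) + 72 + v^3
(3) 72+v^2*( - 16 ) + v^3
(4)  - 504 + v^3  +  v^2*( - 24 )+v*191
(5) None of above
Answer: 1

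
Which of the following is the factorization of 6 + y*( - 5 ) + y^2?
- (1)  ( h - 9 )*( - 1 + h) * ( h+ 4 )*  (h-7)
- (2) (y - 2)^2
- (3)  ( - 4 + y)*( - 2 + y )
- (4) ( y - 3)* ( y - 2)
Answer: 4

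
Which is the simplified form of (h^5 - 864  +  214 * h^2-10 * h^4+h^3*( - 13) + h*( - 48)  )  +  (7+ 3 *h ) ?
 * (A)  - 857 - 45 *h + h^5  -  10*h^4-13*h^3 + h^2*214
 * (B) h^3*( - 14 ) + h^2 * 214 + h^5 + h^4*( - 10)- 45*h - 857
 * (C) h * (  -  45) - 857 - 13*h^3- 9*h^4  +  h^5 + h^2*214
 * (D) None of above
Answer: A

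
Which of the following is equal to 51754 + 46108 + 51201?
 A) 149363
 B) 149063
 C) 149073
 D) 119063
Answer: B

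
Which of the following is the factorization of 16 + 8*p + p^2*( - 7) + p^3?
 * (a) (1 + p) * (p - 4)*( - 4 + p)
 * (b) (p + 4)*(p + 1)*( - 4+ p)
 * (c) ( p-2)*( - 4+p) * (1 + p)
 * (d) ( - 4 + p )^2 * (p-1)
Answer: a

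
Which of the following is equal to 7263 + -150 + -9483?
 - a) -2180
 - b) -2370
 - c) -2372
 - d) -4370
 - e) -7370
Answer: b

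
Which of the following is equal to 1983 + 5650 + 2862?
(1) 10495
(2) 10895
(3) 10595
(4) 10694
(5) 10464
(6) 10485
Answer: 1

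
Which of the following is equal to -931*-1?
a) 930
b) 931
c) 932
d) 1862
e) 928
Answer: b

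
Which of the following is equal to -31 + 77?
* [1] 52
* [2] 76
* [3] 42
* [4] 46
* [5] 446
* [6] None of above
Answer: 4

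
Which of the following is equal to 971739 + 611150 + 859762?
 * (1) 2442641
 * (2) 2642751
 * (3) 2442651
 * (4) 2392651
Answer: 3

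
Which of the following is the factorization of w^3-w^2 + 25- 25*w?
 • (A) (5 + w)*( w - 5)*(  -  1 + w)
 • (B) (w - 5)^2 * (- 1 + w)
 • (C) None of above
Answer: A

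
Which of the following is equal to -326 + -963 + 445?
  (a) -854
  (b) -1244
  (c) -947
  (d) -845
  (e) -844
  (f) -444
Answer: e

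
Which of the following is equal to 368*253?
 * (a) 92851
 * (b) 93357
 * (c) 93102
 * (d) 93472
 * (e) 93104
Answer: e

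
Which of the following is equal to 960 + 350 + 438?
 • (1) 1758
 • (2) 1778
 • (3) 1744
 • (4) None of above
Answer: 4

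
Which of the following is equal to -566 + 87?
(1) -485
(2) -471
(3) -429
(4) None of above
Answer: 4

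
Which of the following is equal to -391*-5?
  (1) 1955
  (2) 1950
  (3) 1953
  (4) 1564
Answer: 1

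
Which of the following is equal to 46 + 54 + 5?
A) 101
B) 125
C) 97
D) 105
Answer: D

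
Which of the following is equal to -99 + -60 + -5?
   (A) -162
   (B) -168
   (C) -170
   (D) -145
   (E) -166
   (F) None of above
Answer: F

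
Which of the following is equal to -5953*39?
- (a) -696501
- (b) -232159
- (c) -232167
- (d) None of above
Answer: c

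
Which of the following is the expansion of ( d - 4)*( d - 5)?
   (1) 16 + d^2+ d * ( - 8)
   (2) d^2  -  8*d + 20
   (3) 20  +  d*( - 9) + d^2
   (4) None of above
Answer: 3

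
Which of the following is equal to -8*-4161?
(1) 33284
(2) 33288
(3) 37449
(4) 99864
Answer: 2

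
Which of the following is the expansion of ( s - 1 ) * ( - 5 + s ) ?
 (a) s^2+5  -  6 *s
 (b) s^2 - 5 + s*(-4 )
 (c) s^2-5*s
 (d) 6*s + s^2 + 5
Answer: a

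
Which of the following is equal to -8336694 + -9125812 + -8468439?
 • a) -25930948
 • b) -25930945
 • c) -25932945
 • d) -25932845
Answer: b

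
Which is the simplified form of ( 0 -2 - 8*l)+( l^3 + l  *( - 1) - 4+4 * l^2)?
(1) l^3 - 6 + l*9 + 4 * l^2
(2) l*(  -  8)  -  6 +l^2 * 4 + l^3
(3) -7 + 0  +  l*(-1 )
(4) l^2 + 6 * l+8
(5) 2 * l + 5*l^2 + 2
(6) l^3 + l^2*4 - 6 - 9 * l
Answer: 6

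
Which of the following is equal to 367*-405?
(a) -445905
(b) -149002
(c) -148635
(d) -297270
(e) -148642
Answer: c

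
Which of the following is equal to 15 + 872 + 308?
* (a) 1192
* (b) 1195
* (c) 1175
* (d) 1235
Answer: b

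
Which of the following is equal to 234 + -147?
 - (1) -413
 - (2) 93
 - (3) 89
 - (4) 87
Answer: 4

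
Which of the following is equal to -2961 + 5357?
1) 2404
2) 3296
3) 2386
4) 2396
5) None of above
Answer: 4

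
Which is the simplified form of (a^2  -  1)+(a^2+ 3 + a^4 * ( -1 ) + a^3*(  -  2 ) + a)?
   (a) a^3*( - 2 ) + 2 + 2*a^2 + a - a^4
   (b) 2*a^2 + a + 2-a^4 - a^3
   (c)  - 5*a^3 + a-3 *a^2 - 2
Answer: a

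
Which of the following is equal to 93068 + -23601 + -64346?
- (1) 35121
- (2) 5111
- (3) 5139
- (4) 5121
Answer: 4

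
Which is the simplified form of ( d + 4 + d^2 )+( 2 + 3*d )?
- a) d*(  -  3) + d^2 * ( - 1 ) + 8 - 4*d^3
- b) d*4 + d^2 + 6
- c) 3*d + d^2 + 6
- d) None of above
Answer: b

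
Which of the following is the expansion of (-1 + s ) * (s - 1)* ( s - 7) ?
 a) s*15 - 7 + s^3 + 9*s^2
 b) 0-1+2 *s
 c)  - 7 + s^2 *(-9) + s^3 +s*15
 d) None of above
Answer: c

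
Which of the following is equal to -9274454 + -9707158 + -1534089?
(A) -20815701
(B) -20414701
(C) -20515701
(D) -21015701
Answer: C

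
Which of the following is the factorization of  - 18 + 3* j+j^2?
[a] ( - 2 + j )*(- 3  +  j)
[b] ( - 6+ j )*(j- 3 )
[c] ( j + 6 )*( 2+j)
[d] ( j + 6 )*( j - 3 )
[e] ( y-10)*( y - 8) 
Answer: d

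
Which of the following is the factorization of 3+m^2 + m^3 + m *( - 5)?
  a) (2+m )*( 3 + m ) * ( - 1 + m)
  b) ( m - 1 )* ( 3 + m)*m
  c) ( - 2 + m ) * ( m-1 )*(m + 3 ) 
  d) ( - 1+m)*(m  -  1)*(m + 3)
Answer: d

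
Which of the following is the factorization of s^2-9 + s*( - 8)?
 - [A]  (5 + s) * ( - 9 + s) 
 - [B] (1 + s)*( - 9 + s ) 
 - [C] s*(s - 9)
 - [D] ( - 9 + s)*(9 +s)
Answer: B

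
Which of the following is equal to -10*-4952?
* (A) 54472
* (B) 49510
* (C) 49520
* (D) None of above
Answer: C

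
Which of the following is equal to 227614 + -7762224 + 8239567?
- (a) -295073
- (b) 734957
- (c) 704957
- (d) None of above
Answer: c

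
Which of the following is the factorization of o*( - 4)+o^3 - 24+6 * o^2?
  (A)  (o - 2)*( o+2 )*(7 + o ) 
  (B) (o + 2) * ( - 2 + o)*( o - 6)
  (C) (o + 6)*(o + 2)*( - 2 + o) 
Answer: C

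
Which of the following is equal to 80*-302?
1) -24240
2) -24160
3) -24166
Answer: 2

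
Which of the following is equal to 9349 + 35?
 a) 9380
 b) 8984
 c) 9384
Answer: c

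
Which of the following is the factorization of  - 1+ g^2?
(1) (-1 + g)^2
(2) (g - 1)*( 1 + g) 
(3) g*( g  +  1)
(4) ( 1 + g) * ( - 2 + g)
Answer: 2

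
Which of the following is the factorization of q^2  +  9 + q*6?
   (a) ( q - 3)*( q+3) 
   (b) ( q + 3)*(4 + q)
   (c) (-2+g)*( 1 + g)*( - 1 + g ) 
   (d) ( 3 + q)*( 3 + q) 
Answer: d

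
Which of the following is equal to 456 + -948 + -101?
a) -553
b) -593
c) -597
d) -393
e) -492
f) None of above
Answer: b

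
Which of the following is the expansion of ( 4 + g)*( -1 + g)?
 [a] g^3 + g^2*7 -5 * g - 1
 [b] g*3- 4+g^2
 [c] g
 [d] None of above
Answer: b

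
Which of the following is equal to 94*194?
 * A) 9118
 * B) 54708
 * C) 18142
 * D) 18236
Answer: D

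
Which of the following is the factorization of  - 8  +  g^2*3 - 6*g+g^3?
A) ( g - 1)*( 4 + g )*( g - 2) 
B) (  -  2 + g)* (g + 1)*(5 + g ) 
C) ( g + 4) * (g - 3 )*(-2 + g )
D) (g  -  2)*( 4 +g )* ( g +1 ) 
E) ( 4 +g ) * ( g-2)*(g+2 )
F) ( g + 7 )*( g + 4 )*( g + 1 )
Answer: D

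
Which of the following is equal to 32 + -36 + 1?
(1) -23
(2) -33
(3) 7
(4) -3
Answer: 4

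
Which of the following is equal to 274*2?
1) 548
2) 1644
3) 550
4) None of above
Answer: 1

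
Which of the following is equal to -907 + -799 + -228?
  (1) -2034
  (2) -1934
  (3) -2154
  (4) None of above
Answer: 2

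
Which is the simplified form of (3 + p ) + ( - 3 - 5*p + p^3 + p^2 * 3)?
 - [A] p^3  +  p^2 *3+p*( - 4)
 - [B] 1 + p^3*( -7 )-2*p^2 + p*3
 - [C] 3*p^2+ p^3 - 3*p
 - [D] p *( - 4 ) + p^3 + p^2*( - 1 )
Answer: A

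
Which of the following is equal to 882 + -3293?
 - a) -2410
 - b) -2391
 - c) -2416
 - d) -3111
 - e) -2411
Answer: e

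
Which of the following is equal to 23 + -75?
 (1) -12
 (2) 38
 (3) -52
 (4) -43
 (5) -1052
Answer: 3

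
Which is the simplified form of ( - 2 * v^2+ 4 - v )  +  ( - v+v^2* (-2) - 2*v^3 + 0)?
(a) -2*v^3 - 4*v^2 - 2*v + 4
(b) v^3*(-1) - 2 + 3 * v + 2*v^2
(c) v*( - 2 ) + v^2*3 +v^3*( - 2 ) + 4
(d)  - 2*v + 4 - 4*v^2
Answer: a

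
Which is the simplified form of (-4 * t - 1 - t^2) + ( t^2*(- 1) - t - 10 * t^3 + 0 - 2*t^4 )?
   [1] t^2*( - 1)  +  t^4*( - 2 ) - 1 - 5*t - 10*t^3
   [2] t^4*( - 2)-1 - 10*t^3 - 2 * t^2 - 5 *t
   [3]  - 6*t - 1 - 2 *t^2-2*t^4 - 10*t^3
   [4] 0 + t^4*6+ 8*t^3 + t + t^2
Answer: 2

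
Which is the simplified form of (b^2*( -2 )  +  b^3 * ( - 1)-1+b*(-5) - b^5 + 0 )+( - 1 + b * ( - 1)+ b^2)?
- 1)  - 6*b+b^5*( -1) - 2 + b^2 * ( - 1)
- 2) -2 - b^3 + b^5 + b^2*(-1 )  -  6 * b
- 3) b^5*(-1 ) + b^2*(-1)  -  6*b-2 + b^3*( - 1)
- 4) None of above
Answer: 3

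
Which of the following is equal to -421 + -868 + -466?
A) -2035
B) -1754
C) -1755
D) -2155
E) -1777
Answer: C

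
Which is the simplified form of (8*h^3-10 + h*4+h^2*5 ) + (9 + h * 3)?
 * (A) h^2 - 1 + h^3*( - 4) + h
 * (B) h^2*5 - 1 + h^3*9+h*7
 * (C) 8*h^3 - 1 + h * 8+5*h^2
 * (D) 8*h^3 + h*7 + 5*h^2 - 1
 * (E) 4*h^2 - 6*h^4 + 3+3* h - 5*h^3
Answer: D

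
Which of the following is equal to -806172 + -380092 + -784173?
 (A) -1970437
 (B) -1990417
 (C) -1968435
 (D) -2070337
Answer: A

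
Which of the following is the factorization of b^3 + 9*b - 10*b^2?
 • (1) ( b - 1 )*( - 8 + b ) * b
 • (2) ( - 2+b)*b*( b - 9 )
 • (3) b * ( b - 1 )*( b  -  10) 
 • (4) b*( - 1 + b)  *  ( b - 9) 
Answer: 4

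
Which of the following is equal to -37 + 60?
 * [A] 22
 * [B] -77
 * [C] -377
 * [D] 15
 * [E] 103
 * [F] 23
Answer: F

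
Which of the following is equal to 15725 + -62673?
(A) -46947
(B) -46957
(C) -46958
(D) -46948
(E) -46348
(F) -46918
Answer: D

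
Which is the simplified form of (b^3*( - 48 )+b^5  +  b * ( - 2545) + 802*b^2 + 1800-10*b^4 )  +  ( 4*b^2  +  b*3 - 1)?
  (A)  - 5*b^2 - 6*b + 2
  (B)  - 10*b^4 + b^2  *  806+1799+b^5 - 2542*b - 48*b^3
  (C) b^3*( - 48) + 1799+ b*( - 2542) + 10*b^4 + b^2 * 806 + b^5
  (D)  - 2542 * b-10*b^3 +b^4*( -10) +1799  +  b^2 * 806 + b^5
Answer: B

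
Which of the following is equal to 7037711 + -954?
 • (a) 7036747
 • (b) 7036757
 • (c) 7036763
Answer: b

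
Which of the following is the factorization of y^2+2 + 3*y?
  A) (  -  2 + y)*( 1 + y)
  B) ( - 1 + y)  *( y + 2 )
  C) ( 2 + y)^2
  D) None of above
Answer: D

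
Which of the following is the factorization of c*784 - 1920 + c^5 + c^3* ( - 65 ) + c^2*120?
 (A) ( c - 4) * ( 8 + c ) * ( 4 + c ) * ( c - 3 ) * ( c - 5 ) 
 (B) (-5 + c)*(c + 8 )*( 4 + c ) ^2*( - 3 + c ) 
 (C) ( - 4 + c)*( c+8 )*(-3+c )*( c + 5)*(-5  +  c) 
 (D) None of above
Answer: A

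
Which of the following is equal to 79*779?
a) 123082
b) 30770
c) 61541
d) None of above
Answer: c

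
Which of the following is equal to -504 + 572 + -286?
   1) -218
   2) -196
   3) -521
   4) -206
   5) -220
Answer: 1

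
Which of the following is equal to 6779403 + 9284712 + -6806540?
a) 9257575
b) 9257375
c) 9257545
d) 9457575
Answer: a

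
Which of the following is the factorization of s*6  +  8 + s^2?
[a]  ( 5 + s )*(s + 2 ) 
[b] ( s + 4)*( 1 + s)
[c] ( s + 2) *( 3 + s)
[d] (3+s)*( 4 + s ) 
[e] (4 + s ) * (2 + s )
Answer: e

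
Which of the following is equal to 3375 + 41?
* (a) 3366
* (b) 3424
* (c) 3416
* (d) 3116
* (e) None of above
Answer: c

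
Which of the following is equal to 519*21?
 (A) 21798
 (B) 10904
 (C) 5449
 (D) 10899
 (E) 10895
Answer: D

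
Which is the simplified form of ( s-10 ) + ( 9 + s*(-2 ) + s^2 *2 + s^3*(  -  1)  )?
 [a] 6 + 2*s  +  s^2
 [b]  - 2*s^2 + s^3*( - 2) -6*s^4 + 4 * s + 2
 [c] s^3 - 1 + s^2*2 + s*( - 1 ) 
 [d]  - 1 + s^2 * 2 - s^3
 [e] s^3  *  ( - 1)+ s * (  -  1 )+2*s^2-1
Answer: e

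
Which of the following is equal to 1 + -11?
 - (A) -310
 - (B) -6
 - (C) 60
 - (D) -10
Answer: D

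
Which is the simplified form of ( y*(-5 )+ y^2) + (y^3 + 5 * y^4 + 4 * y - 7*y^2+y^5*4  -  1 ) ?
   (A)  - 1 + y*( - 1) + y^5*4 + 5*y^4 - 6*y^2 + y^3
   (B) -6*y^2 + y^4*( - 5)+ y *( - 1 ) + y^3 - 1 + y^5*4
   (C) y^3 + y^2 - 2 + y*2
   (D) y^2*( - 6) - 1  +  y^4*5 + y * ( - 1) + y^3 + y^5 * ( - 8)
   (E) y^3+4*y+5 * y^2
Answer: A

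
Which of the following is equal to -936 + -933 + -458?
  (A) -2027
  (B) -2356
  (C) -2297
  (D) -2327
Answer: D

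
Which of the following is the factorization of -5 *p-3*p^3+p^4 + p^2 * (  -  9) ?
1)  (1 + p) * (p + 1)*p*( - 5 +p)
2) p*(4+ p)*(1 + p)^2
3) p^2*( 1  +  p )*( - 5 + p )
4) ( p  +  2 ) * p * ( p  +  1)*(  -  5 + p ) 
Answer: 1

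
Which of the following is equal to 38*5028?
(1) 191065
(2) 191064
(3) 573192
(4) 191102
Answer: 2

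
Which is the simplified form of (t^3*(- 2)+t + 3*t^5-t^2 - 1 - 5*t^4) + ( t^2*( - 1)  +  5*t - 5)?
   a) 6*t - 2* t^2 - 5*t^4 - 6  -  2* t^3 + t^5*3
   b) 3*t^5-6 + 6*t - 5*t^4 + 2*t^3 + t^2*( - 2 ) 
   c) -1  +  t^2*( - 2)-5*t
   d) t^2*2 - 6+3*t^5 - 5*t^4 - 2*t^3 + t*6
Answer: a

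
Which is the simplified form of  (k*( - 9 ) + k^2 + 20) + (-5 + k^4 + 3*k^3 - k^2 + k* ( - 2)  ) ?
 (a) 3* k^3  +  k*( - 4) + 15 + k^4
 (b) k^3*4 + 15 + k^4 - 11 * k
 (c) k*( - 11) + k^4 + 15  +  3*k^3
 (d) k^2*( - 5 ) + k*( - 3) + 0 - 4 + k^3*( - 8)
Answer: c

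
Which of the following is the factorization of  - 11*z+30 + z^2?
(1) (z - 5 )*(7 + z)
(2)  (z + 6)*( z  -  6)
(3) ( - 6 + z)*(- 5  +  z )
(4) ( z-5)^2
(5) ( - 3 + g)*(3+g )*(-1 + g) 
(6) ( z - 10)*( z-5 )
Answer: 3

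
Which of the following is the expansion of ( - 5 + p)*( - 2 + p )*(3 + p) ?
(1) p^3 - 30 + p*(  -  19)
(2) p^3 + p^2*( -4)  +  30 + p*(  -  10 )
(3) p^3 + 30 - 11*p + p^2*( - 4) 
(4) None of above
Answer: 3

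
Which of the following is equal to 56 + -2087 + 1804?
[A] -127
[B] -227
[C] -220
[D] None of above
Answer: B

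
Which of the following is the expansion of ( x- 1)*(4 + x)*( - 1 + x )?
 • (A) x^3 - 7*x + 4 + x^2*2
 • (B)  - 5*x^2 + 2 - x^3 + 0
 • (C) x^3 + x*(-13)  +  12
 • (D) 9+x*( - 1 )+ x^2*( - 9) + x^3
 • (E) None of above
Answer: A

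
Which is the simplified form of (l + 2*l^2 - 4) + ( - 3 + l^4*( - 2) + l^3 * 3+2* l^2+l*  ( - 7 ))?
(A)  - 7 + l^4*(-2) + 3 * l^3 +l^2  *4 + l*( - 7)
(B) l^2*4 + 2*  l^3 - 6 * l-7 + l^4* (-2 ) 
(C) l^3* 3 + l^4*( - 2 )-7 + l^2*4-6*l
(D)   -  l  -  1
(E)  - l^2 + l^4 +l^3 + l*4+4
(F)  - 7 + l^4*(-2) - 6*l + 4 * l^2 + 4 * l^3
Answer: C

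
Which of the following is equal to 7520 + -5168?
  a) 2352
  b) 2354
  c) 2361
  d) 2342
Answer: a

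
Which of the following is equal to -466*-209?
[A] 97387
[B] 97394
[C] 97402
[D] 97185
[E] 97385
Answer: B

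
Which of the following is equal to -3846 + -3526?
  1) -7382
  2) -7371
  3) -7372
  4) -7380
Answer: 3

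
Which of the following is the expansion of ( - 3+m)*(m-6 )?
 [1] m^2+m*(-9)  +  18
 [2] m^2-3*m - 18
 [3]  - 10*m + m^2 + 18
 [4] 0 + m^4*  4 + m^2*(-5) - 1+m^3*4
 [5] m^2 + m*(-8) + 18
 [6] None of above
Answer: 1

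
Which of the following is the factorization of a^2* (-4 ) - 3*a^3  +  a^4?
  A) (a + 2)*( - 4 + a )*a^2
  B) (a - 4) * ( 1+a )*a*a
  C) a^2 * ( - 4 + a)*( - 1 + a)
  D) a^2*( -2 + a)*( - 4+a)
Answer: B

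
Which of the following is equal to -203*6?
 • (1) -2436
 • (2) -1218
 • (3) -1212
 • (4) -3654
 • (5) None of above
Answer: 2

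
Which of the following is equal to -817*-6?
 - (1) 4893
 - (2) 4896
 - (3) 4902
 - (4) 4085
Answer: 3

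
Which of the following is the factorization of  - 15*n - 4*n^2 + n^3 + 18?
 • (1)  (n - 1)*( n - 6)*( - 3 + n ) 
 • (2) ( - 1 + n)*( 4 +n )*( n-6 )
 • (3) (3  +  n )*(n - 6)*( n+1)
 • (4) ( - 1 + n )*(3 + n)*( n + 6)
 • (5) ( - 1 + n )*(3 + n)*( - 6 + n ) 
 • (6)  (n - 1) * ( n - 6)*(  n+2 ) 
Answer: 5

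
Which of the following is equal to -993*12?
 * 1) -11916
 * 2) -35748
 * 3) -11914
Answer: 1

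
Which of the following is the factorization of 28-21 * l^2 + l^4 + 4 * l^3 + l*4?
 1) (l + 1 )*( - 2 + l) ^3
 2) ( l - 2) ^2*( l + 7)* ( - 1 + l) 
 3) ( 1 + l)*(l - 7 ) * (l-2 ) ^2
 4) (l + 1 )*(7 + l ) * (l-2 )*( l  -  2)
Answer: 4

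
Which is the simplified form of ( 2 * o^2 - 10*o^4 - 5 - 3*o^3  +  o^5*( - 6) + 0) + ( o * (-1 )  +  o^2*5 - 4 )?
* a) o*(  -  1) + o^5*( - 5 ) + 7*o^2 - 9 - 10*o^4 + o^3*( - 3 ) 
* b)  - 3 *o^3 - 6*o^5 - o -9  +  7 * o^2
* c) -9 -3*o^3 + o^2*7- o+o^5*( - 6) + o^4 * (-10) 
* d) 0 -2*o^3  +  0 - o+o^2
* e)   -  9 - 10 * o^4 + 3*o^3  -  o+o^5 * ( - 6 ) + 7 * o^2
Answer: c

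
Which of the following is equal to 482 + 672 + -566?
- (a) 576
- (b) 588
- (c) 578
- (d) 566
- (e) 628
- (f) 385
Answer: b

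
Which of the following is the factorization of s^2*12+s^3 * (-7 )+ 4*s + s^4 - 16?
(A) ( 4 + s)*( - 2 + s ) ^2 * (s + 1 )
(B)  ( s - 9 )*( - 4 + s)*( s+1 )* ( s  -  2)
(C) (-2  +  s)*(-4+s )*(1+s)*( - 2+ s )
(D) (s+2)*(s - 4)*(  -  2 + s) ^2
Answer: C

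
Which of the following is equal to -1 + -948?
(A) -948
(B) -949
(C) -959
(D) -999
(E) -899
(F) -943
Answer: B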